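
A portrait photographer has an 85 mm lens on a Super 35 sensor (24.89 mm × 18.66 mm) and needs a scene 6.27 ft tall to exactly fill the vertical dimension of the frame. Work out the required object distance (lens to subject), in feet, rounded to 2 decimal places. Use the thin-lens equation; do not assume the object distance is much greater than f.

W: 6.27 ft × 304.8 mm/ft = 1911.10 mm.
Magnification m = h/W = dᵢ/dₒ; combined with 1/f = 1/dₒ + 1/dᵢ this gives dₒ = f·(1 + W/h).
dₒ = 85 mm × (1 + 1911.1/18.66) = 85 × 103.4167 ≈ 8790.421 mm = 8790.421/304.8 ft = 28.84 ft.

28.84 ft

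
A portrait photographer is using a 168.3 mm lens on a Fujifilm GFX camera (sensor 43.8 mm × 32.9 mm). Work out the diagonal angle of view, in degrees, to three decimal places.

18.487°

Sensor diagonal = √(43.8² + 32.9²) = √3000.8500 ≈ 54.7800 mm.
Angle of view α = 2·arctan(d/2f) with d = 54.7800 mm and f = 168.3 mm.
d/2f = 0.16275; arctan(0.16275) ≈ 9.2436°, so α ≈ 18.4871°.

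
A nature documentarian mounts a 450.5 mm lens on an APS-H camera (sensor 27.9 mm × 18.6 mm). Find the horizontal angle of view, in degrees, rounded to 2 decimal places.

3.55°

Angle of view α = 2·arctan(w/2f) with w = 27.9 mm and f = 450.5 mm.
w/2f = 0.03097; arctan(0.03097) ≈ 1.7736°, so α ≈ 3.5473°.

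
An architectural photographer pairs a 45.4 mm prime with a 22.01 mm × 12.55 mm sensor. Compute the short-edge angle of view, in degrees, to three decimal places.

15.739°

Angle of view α = 2·arctan(h/2f) with h = 12.55 mm and f = 45.4 mm.
h/2f = 0.13822; arctan(0.13822) ≈ 7.8693°, so α ≈ 15.7387°.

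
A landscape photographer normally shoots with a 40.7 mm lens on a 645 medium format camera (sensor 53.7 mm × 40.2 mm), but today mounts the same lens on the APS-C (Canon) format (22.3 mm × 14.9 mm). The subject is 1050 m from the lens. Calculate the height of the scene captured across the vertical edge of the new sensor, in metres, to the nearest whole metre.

The focal length stays 40.7 mm; the relevant sensor dimension is now h = 14.9 mm. Object distance dₒ = 1050 m = 1.05e+06 mm.
Thin-lens field height W = h·(dₒ − f)/f = 14.9 × (1.05e+06 − 40.7)/40.7 ≈ 384383.134 mm = 384.383 m.

384 m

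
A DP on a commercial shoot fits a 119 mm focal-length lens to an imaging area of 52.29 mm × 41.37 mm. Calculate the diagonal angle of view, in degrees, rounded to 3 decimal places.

Sensor diagonal = √(52.29² + 41.37²) = √4445.7210 ≈ 66.6762 mm.
Angle of view α = 2·arctan(d/2f) with d = 66.6762 mm and f = 119 mm.
d/2f = 0.28015; arctan(0.28015) ≈ 15.6503°, so α ≈ 31.3007°.

31.301°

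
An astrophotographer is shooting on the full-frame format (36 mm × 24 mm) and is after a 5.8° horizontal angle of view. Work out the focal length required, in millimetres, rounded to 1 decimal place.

355.3 mm

From α = 2·arctan(w/2f) we get f = w / (2·tan(α/2)).
With w = 36 mm and α/2 = 2.9°, tan(α/2) ≈ 0.05066, so f ≈ 36 / 0.10132 ≈ 355.3252 mm.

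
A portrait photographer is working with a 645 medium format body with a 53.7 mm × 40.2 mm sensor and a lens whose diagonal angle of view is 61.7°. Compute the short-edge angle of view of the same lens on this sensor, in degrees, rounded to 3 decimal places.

Sensor diagonal = √(53.7² + 40.2²) = √4499.7300 ≈ 67.0800 mm.
From the diagonal AOV: f = 67.0800 / (2·tan(30.85°)) = 67.0800 / 1.19461 ≈ 56.1524 mm.
Short-edge AOV = 2·arctan(40.2 / (2 × 56.1524)) = 2·arctan(0.35795) ≈ 39.3901°.

39.390°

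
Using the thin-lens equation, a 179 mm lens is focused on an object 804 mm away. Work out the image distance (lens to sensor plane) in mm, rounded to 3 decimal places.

1/dᵢ = 1/f − 1/dₒ = 1/179 − 1/804 = 0.0043428 mm⁻¹.
dᵢ = 1/0.0043428 ≈ 230.2656 mm.

230.266 mm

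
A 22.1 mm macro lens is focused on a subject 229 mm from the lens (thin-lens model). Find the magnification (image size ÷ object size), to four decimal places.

Thin lens: 1/f = 1/dₒ + 1/dᵢ → 1/dᵢ = 1/22.1 − 1/229 = 0.0408821 mm⁻¹, so dᵢ ≈ 24.4606 mm.
Magnification m = dᵢ/dₒ = 24.4606/229 ≈ 0.10681.

0.1068×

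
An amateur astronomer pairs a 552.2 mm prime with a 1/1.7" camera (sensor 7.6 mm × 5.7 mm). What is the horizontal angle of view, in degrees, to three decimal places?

Angle of view α = 2·arctan(w/2f) with w = 7.6 mm and f = 552.2 mm.
w/2f = 0.00688; arctan(0.00688) ≈ 0.3943°, so α ≈ 0.7886°.

0.789°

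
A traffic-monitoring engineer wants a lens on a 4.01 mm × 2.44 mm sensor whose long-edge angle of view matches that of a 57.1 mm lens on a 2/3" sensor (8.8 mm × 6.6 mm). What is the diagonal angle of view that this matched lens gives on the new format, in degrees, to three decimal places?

10.308°

Equal long-edge AOV ⇒ f₂ = f₁ · 4.01/8.8 = 57.1 × 0.45568 ≈ 26.0194 mm.
Sensor diagonal = √(4.01² + 2.44²) = √22.0337 ≈ 4.6940 mm.
Diagonal AOV on the new format = 2·arctan(4.6940 / (2 × 26.0194)) = 2·arctan(0.09020) ≈ 10.3085°.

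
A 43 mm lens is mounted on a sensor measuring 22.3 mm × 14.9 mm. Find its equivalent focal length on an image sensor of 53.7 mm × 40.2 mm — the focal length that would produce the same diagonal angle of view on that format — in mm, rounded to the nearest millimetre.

Sensor diagonal = √(22.3² + 14.9²) = √719.3000 ≈ 26.8198 mm.
Sensor diagonal = √(53.7² + 40.2²) = √4499.7300 ≈ 67.0800 mm.
Equal angle of view means equal diagonal/f ratio, so f₂ = f₁ · (diagonal₂/diagonal₁) = 43 × 67.0800/26.8198.
f₂ = 43 × 2.50114 ≈ 107.549 mm.

108 mm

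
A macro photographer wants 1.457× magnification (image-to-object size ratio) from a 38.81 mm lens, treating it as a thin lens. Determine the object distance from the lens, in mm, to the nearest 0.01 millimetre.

65.45 mm

With m = dᵢ/dₒ and 1/f = 1/dₒ + 1/dᵢ, substituting dᵢ = m·dₒ gives 1/f = (1 + 1/m)/dₒ, hence dₒ = f·(1 + 1/m).
dₒ = 38.81 × (1 + 1/1.457) = 38.81 × 1.68634 ≈ 65.447 mm.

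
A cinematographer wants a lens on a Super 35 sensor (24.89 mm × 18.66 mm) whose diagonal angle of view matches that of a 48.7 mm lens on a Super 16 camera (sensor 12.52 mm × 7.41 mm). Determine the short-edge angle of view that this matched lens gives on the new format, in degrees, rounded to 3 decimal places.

Sensor diagonal = √(12.52² + 7.41²) = √211.6585 ≈ 14.5485 mm.
Sensor diagonal = √(24.89² + 18.66²) = √967.7077 ≈ 31.1080 mm.
Equal diagonal AOV ⇒ f₂ = f₁ · 31.1080/14.5485 = 48.7 × 2.13823 ≈ 104.1318 mm.
Short-edge AOV on the new format = 2·arctan(18.66 / (2 × 104.1318)) = 2·arctan(0.08960) ≈ 10.2398°.

10.240°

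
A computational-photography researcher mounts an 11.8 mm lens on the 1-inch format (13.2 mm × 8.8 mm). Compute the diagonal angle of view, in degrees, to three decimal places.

Sensor diagonal = √(13.2² + 8.8²) = √251.6800 ≈ 15.8644 mm.
Angle of view α = 2·arctan(d/2f) with d = 15.8644 mm and f = 11.8 mm.
d/2f = 0.67222; arctan(0.67222) ≈ 33.9098°, so α ≈ 67.8197°.

67.820°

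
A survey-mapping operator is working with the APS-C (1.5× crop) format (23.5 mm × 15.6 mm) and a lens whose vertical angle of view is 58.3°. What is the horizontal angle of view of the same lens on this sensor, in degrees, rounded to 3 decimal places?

80.073°

From the vertical AOV: f = 15.6 / (2·tan(29.15°)) = 15.6 / 1.11547 ≈ 13.9851 mm.
Horizontal AOV = 2·arctan(23.5 / (2 × 13.9851)) = 2·arctan(0.84018) ≈ 80.0726°.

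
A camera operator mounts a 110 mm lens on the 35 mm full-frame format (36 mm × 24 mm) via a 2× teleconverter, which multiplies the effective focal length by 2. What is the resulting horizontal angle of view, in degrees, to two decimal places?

9.35°

Effective focal length f = 110 × 2 = 220 mm.
α = 2·arctan(36 / (2 × 220)) = 2·arctan(0.08182) ≈ 9.3548°.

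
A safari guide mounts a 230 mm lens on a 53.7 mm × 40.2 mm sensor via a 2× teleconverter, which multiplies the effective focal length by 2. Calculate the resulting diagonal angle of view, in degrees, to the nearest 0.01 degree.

Effective focal length f = 230 × 2 = 460 mm.
Sensor diagonal = √(53.7² + 40.2²) = √4499.7300 ≈ 67.0800 mm.
α = 2·arctan(67.080 / (2 × 460)) = 2·arctan(0.07291) ≈ 8.3405°.

8.34°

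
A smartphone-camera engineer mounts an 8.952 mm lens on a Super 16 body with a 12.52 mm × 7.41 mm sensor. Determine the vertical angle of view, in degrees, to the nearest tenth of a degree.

Angle of view α = 2·arctan(h/2f) with h = 7.41 mm and f = 8.952 mm.
h/2f = 0.41387; arctan(0.41387) ≈ 22.4834°, so α ≈ 44.9668°.

45.0°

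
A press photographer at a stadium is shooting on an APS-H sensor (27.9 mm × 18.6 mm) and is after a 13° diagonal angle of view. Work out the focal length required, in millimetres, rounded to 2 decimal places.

147.15 mm

Sensor diagonal = √(27.9² + 18.6²) = √1124.3700 ≈ 33.5316 mm.
From α = 2·arctan(d/2f) we get f = d / (2·tan(α/2)).
With d = 33.5316 mm and α/2 = 6.5°, tan(α/2) ≈ 0.11394, so f ≈ 33.5316 / 0.22787 ≈ 147.1517 mm.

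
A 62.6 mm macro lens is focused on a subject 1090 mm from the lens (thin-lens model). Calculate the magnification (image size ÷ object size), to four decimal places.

Thin lens: 1/f = 1/dₒ + 1/dᵢ → 1/dᵢ = 1/62.6 − 1/1090 = 0.0150570 mm⁻¹, so dᵢ ≈ 66.4142 mm.
Magnification m = dᵢ/dₒ = 66.4142/1090 ≈ 0.06093.

0.0609×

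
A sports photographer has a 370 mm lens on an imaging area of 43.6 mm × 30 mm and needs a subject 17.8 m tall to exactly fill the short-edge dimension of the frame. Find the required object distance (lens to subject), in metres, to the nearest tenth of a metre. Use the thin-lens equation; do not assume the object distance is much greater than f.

W: 17.8 m = 17800 mm.
Magnification m = h/W = dᵢ/dₒ; combined with 1/f = 1/dₒ + 1/dᵢ this gives dₒ = f·(1 + W/h).
dₒ = 370 mm × (1 + 17800/30) = 370 × 594.3333 ≈ 219903.333 mm = 219.903 m.

219.9 m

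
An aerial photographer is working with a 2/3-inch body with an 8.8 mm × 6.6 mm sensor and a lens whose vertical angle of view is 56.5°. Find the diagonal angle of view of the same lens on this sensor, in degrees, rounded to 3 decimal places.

From the vertical AOV: f = 6.6 / (2·tan(28.25°)) = 6.6 / 1.07464 ≈ 6.1416 mm.
Sensor diagonal = √(8.8² + 6.6²) = √121.0000 ≈ 11.0000 mm.
Diagonal AOV = 2·arctan(11.0000 / (2 × 6.1416)) = 2·arctan(0.89553) ≈ 83.6909°.

83.691°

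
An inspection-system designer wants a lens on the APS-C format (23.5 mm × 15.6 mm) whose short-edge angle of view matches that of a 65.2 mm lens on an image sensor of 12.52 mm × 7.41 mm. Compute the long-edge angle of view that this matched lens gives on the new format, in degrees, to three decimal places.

9.785°

Equal short-edge AOV ⇒ f₂ = f₁ · 15.6/7.41 = 65.2 × 2.10526 ≈ 137.2632 mm.
Long-edge AOV on the new format = 2·arctan(23.5 / (2 × 137.2632)) = 2·arctan(0.08560) ≈ 9.7854°.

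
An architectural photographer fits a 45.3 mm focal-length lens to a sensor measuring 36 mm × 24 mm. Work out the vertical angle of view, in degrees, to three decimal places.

Angle of view α = 2·arctan(h/2f) with h = 24 mm and f = 45.3 mm.
h/2f = 0.26490; arctan(0.26490) ≈ 14.8369°, so α ≈ 29.6738°.

29.674°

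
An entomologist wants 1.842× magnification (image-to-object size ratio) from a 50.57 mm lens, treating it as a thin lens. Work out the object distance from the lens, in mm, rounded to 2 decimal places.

78.02 mm

With m = dᵢ/dₒ and 1/f = 1/dₒ + 1/dᵢ, substituting dᵢ = m·dₒ gives 1/f = (1 + 1/m)/dₒ, hence dₒ = f·(1 + 1/m).
dₒ = 50.57 × (1 + 1/1.842) = 50.57 × 1.54289 ≈ 78.024 mm.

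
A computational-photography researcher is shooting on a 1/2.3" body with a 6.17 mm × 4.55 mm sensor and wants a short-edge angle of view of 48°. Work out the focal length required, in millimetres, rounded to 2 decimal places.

From α = 2·arctan(h/2f) we get f = h / (2·tan(α/2)).
With h = 4.55 mm and α/2 = 24°, tan(α/2) ≈ 0.44523, so f ≈ 4.55 / 0.89046 ≈ 5.1097 mm.

5.11 mm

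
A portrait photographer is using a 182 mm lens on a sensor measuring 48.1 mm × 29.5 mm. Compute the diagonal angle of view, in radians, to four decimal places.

Sensor diagonal = √(48.1² + 29.5²) = √3183.8600 ≈ 56.4257 mm.
Angle of view α = 2·arctan(d/2f) with d = 56.4257 mm and f = 182 mm.
d/2f = 0.15502; arctan(0.15502) ≈ 0.1538 rad, so α ≈ 0.3076 rad.

0.3076 rad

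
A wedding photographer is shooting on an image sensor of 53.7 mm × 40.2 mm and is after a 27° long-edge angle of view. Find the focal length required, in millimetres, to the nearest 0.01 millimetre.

From α = 2·arctan(w/2f) we get f = w / (2·tan(α/2)).
With w = 53.7 mm and α/2 = 13.5°, tan(α/2) ≈ 0.24008, so f ≈ 53.7 / 0.48016 ≈ 111.8383 mm.

111.84 mm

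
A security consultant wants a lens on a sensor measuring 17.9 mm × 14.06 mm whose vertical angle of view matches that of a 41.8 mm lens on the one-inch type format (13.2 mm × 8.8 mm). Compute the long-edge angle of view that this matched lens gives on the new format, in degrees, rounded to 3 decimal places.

15.266°

Equal vertical AOV ⇒ f₂ = f₁ · 14.06/8.8 = 41.8 × 1.59773 ≈ 66.7850 mm.
Long-edge AOV on the new format = 2·arctan(17.9 / (2 × 66.7850)) = 2·arctan(0.13401) ≈ 15.2657°.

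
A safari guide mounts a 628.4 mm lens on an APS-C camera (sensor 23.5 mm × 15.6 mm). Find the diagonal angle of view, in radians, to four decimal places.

0.0449 rad

Sensor diagonal = √(23.5² + 15.6²) = √795.6100 ≈ 28.2066 mm.
Angle of view α = 2·arctan(d/2f) with d = 28.2066 mm and f = 628.4 mm.
d/2f = 0.02244; arctan(0.02244) ≈ 0.0224 rad, so α ≈ 0.0449 rad.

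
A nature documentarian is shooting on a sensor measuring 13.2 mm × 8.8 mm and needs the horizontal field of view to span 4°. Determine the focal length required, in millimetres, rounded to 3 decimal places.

From α = 2·arctan(w/2f) we get f = w / (2·tan(α/2)).
With w = 13.2 mm and α/2 = 2°, tan(α/2) ≈ 0.03492, so f ≈ 13.2 / 0.06984 ≈ 188.9993 mm.

188.999 mm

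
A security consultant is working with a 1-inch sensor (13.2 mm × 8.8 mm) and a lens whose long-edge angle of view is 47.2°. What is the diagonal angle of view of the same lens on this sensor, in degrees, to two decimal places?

55.41°

From the long-edge AOV: f = 13.2 / (2·tan(23.6°)) = 13.2 / 0.87378 ≈ 15.1068 mm.
Sensor diagonal = √(13.2² + 8.8²) = √251.6800 ≈ 15.8644 mm.
Diagonal AOV = 2·arctan(15.8644 / (2 × 15.1068)) = 2·arctan(0.52508) ≈ 55.4057°.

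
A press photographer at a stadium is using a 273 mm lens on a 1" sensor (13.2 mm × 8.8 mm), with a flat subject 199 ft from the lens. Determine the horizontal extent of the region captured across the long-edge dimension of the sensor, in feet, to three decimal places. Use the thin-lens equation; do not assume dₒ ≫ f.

9.579 ft

dₒ: 199 ft × 304.8 mm/ft = 60655.20 mm.
Similar triangles through the lens centre give W/dₒ = w/dᵢ; with 1/f = 1/dₒ + 1/dᵢ this gives W = w·(dₒ − f)/f.
W = 13.2 mm × (60655.2 − 273) / 273 = 13.2 × 221.1802 ≈ 2919.579 mm = 2919.579/304.8 ft = 9.57867 ft.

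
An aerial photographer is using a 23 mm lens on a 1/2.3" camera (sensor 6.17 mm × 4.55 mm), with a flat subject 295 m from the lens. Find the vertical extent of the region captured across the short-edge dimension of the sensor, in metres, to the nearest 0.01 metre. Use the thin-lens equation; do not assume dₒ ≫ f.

dₒ: 295 m = 295000 mm.
Similar triangles through the lens centre give W/dₒ = h/dᵢ; with 1/f = 1/dₒ + 1/dᵢ this gives W = h·(dₒ − f)/f.
W = 4.55 mm × (295000 − 23) / 23 = 4.55 × 12825.0870 ≈ 58354.146 mm = 58.3541 m.

58.35 m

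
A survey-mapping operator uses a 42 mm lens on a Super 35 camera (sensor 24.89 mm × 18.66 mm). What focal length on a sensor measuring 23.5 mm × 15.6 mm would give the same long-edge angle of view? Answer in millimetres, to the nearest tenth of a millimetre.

Equal angle of view means equal width/f ratio, so f₂ = f₁ · (width₂/width₁) = 42 × 23.5/24.89.
f₂ = 42 × 0.94415 ≈ 39.654 mm.

39.7 mm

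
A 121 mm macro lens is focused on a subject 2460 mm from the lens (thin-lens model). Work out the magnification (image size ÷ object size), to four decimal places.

0.0517×

Thin lens: 1/f = 1/dₒ + 1/dᵢ → 1/dᵢ = 1/121 − 1/2460 = 0.0078580 mm⁻¹, so dᵢ ≈ 127.2595 mm.
Magnification m = dᵢ/dₒ = 127.2595/2460 ≈ 0.05173.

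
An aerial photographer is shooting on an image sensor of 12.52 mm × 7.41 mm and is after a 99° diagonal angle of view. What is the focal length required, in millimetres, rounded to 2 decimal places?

Sensor diagonal = √(12.52² + 7.41²) = √211.6585 ≈ 14.5485 mm.
From α = 2·arctan(d/2f) we get f = d / (2·tan(α/2)).
With d = 14.5485 mm and α/2 = 49.5°, tan(α/2) ≈ 1.17085, so f ≈ 14.5485 / 2.34170 ≈ 6.2128 mm.

6.21 mm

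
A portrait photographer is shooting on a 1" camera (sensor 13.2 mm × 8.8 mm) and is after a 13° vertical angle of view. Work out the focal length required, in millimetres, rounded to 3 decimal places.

38.618 mm

From α = 2·arctan(h/2f) we get f = h / (2·tan(α/2)).
With h = 8.8 mm and α/2 = 6.5°, tan(α/2) ≈ 0.11394, so f ≈ 8.8 / 0.22787 ≈ 38.6183 mm.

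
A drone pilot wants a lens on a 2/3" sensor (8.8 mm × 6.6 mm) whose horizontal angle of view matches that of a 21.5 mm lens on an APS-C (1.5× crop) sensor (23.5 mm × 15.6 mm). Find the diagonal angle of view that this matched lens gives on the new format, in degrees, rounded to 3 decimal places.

68.677°

Equal horizontal AOV ⇒ f₂ = f₁ · 8.8/23.5 = 21.5 × 0.37447 ≈ 8.0511 mm.
Sensor diagonal = √(8.8² + 6.6²) = √121.0000 ≈ 11.0000 mm.
Diagonal AOV on the new format = 2·arctan(11.0000 / (2 × 8.0511)) = 2·arctan(0.68314) ≈ 68.6771°.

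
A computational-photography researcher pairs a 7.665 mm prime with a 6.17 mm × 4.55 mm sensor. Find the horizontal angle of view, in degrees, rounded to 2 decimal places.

43.85°

Angle of view α = 2·arctan(w/2f) with w = 6.17 mm and f = 7.665 mm.
w/2f = 0.40248; arctan(0.40248) ≈ 21.9237°, so α ≈ 43.8475°.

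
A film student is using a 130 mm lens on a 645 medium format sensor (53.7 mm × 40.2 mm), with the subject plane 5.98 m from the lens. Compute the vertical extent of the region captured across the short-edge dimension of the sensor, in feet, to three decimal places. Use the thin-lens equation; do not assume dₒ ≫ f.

5.935 ft

dₒ: 5.98 m = 5980 mm.
Similar triangles through the lens centre give W/dₒ = h/dᵢ; with 1/f = 1/dₒ + 1/dᵢ this gives W = h·(dₒ − f)/f.
W = 40.2 mm × (5980 − 130) / 130 = 40.2 × 45.0000 ≈ 1809.000 mm = 1809.000/304.8 ft = 5.93504 ft.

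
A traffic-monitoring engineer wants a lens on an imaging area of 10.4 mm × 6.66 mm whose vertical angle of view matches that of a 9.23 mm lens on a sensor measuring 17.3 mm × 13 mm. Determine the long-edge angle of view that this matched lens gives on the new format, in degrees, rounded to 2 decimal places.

Equal vertical AOV ⇒ f₂ = f₁ · 6.66/13 = 9.23 × 0.51231 ≈ 4.7286 mm.
Long-edge AOV on the new format = 2·arctan(10.4 / (2 × 4.7286)) = 2·arctan(1.09969) ≈ 95.4366°.

95.44°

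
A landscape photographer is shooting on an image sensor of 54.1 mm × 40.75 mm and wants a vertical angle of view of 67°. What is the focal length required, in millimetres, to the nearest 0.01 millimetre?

From α = 2·arctan(h/2f) we get f = h / (2·tan(α/2)).
With h = 40.75 mm and α/2 = 33.5°, tan(α/2) ≈ 0.66189, so f ≈ 40.75 / 1.32377 ≈ 30.7833 mm.

30.78 mm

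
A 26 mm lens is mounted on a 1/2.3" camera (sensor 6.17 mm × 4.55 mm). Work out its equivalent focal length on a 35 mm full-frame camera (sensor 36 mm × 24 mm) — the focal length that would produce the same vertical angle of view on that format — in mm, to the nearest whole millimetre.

Equal angle of view means equal height/f ratio, so f₂ = f₁ · (height₂/height₁) = 26 × 24/4.55.
f₂ = 26 × 5.27473 ≈ 137.143 mm.

137 mm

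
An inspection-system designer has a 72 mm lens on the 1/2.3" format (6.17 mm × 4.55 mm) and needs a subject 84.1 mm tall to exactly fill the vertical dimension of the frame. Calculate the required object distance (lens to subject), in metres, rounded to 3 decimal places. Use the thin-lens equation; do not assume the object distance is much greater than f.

Magnification m = h/W = dᵢ/dₒ; combined with 1/f = 1/dₒ + 1/dᵢ this gives dₒ = f·(1 + W/h).
dₒ = 72 mm × (1 + 84.1/4.55) = 72 × 19.4835 ≈ 1402.813 mm = 1.40281 m.

1.403 m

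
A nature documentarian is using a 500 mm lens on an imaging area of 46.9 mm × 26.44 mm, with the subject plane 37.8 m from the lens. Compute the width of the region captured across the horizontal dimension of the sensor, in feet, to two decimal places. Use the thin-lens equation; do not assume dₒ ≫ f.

dₒ: 37.8 m = 37800 mm.
Similar triangles through the lens centre give W/dₒ = w/dᵢ; with 1/f = 1/dₒ + 1/dᵢ this gives W = w·(dₒ − f)/f.
W = 46.9 mm × (37800 − 500) / 500 = 46.9 × 74.6000 ≈ 3498.740 mm = 3498.740/304.8 ft = 11.4788 ft.

11.48 ft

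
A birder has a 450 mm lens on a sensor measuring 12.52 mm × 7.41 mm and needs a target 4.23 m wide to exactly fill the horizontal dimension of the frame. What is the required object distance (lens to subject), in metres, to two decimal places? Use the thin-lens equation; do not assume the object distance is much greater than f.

W: 4.23 m = 4230 mm.
Magnification m = w/W = dᵢ/dₒ; combined with 1/f = 1/dₒ + 1/dᵢ this gives dₒ = f·(1 + W/w).
dₒ = 450 mm × (1 + 4230/12.52) = 450 × 338.8594 ≈ 152486.741 mm = 152.487 m.

152.49 m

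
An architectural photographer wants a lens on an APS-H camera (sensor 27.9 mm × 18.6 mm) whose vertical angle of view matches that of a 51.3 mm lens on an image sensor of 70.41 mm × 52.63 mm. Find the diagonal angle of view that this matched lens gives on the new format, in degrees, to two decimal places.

85.52°

Equal vertical AOV ⇒ f₂ = f₁ · 18.6/52.63 = 51.3 × 0.35341 ≈ 18.1300 mm.
Sensor diagonal = √(27.9² + 18.6²) = √1124.3700 ≈ 33.5316 mm.
Diagonal AOV on the new format = 2·arctan(33.5316 / (2 × 18.1300)) = 2·arctan(0.92476) ≈ 85.5227°.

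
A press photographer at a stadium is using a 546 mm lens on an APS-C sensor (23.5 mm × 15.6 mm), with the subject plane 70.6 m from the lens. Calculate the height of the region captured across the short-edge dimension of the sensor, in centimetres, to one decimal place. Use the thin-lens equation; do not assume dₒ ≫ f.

200.2 cm

dₒ: 70.6 m = 70600 mm.
Similar triangles through the lens centre give W/dₒ = h/dᵢ; with 1/f = 1/dₒ + 1/dᵢ this gives W = h·(dₒ − f)/f.
W = 15.6 mm × (70600 − 546) / 546 = 15.6 × 128.3040 ≈ 2001.543 mm = 200.154 cm.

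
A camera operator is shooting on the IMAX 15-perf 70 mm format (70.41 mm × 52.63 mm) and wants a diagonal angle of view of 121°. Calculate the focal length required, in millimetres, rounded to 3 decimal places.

24.867 mm

Sensor diagonal = √(70.41² + 52.63²) = √7727.4850 ≈ 87.9061 mm.
From α = 2·arctan(d/2f) we get f = d / (2·tan(α/2)).
With d = 87.9061 mm and α/2 = 60.5°, tan(α/2) ≈ 1.76749, so f ≈ 87.9061 / 3.53499 ≈ 24.8674 mm.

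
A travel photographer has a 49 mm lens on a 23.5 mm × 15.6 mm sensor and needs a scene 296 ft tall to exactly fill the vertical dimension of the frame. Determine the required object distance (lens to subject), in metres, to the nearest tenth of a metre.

W: 296 ft × 304.8 mm/ft = 90220.80 mm.
Magnification m = h/W = dᵢ/dₒ; combined with 1/f = 1/dₒ + 1/dᵢ this gives dₒ = f·(1 + W/h).
dₒ = 49 mm × (1 + 90220.8/15.6) = 49 × 5784.3844 ≈ 283434.837 mm = 283.435 m.

283.4 m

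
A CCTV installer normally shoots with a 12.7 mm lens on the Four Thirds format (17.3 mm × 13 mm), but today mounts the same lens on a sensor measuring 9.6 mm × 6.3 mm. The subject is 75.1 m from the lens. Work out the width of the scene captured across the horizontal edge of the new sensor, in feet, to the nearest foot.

186 ft

The focal length stays 12.7 mm; the relevant sensor dimension is now w = 9.6 mm. Object distance dₒ = 75.1 m = 75100 mm.
Thin-lens field width W = w·(dₒ − f)/f = 9.6 × (75100 − 12.7)/12.7 ≈ 56758.904 mm = 56758.904/304.8 ft = 186.217 ft.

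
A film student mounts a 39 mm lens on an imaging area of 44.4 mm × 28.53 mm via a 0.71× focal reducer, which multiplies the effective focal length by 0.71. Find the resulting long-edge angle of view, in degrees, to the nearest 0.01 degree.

77.44°

Effective focal length f = 39 × 0.71 = 27.69 mm.
α = 2·arctan(44.4 / (2 × 27.69)) = 2·arctan(0.80173) ≈ 77.4406°.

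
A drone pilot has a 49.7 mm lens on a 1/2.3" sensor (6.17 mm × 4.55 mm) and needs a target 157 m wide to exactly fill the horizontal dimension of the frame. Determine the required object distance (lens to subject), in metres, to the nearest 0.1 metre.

W: 157 m = 157000 mm.
Magnification m = w/W = dᵢ/dₒ; combined with 1/f = 1/dₒ + 1/dᵢ this gives dₒ = f·(1 + W/w).
dₒ = 49.7 mm × (1 + 157000/6.17) = 49.7 × 25446.7050 ≈ 1264701.240 mm = 1264.7 m.

1264.7 m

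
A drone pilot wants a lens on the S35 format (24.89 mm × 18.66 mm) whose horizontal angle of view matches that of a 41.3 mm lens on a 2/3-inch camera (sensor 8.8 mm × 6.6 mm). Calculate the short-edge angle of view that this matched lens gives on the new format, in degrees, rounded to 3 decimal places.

9.133°

Equal horizontal AOV ⇒ f₂ = f₁ · 24.89/8.8 = 41.3 × 2.82841 ≈ 116.8133 mm.
Short-edge AOV on the new format = 2·arctan(18.66 / (2 × 116.8133)) = 2·arctan(0.07987) ≈ 9.1332°.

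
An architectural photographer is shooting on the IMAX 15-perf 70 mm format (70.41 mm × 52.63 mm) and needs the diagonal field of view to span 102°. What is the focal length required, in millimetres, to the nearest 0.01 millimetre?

Sensor diagonal = √(70.41² + 52.63²) = √7727.4850 ≈ 87.9061 mm.
From α = 2·arctan(d/2f) we get f = d / (2·tan(α/2)).
With d = 87.9061 mm and α/2 = 51°, tan(α/2) ≈ 1.23490, so f ≈ 87.9061 / 2.46979 ≈ 35.5925 mm.

35.59 mm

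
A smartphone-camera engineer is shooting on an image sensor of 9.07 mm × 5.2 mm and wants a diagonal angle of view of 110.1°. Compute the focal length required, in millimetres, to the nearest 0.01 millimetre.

3.65 mm

Sensor diagonal = √(9.07² + 5.2²) = √109.3049 ≈ 10.4549 mm.
From α = 2·arctan(d/2f) we get f = d / (2·tan(α/2)).
With d = 10.4549 mm and α/2 = 55.05°, tan(α/2) ≈ 1.43080, so f ≈ 10.4549 / 2.86161 ≈ 3.6535 mm.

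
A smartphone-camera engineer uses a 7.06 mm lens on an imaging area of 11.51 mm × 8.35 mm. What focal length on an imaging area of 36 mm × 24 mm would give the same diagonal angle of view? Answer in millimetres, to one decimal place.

Sensor diagonal = √(11.51² + 8.35²) = √202.2026 ≈ 14.2198 mm.
Sensor diagonal = √(36² + 24²) = √1872.0000 ≈ 43.2666 mm.
Equal angle of view means equal diagonal/f ratio, so f₂ = f₁ · (diagonal₂/diagonal₁) = 7.06 × 43.2666/14.2198.
f₂ = 7.06 × 3.04270 ≈ 21.481 mm.

21.5 mm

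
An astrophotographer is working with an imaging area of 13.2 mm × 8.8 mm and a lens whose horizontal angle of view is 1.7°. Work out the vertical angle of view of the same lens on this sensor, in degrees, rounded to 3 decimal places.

1.133°

From the horizontal AOV: f = 13.2 / (2·tan(0.85°)) = 13.2 / 0.02967 ≈ 444.8522 mm.
Vertical AOV = 2·arctan(8.8 / (2 × 444.8522)) = 2·arctan(0.00989) ≈ 1.1334°.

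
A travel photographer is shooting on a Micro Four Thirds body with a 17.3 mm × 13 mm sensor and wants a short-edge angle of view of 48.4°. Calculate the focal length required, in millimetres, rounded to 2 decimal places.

14.46 mm

From α = 2·arctan(h/2f) we get f = h / (2·tan(α/2)).
With h = 13 mm and α/2 = 24.2°, tan(α/2) ≈ 0.44942, so f ≈ 13 / 0.89884 ≈ 14.4632 mm.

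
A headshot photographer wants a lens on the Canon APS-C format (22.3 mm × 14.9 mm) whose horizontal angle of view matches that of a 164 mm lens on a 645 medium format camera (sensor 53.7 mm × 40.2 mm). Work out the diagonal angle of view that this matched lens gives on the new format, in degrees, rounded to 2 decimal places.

22.28°

Equal horizontal AOV ⇒ f₂ = f₁ · 22.3/53.7 = 164 × 0.41527 ≈ 68.1043 mm.
Sensor diagonal = √(22.3² + 14.9²) = √719.3000 ≈ 26.8198 mm.
Diagonal AOV on the new format = 2·arctan(26.8198 / (2 × 68.1043)) = 2·arctan(0.19690) ≈ 22.2783°.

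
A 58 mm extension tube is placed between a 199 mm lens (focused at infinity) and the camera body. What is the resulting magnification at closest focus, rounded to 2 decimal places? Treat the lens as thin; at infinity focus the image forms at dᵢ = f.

The tube moves the image plane from f to f + e, so dᵢ = 199 + 58 = 257 mm. Focus is achieved when 1/f = 1/dₒ + 1/dᵢ, giving dₒ = 1/(1/f − 1/(f+e)).
Magnification m = dᵢ/dₒ = (f+e)·(1/f − 1/(f+e)) = e/f = 58/199 ≈ 0.2915.

0.29×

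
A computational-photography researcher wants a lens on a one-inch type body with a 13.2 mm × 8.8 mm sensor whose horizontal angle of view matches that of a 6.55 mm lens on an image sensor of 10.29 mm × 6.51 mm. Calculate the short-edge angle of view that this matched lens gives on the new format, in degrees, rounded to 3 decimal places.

Equal horizontal AOV ⇒ f₂ = f₁ · 13.2/10.29 = 6.55 × 1.28280 ≈ 8.4023 mm.
Short-edge AOV on the new format = 2·arctan(8.8 / (2 × 8.4023)) = 2·arctan(0.52366) ≈ 55.2789°.

55.279°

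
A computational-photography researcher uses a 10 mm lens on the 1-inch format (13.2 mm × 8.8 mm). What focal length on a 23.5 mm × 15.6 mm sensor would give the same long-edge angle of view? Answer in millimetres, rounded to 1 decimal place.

17.8 mm

Equal angle of view means equal width/f ratio, so f₂ = f₁ · (width₂/width₁) = 10 × 23.5/13.2.
f₂ = 10 × 1.78030 ≈ 17.803 mm.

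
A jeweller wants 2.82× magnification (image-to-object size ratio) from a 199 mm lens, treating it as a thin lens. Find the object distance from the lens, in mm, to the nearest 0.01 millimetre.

With m = dᵢ/dₒ and 1/f = 1/dₒ + 1/dᵢ, substituting dᵢ = m·dₒ gives 1/f = (1 + 1/m)/dₒ, hence dₒ = f·(1 + 1/m).
dₒ = 199 × (1 + 1/2.82) = 199 × 1.35461 ≈ 269.567 mm.

269.57 mm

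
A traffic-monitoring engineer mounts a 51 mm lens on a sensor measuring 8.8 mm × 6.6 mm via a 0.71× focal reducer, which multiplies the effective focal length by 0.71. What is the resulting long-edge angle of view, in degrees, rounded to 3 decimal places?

Effective focal length f = 51 × 0.71 = 36.21 mm.
α = 2·arctan(8.8 / (2 × 36.21)) = 2·arctan(0.12151) ≈ 13.8565°.

13.856°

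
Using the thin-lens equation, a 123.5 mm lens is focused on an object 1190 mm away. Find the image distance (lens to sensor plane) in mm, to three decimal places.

137.801 mm

1/dᵢ = 1/f − 1/dₒ = 1/123.5 − 1/1190 = 0.0072568 mm⁻¹.
dᵢ = 1/0.0072568 ≈ 137.8012 mm.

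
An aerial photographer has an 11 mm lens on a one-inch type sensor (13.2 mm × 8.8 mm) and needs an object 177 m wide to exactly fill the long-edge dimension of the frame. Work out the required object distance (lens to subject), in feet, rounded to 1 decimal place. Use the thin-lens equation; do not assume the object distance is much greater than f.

W: 177 m = 177000 mm.
Magnification m = w/W = dᵢ/dₒ; combined with 1/f = 1/dₒ + 1/dᵢ this gives dₒ = f·(1 + W/w).
dₒ = 11 mm × (1 + 177000/13.2) = 11 × 13410.0909 ≈ 147511.000 mm = 147511.000/304.8 ft = 483.96 ft.

484.0 ft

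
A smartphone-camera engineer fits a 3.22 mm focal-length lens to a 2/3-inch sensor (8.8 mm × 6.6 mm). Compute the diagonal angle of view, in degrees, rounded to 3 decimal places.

Sensor diagonal = √(8.8² + 6.6²) = √121.0000 ≈ 11.0000 mm.
Angle of view α = 2·arctan(d/2f) with d = 11.0000 mm and f = 3.22 mm.
d/2f = 1.70807; arctan(1.70807) ≈ 59.6530°, so α ≈ 119.3059°.

119.306°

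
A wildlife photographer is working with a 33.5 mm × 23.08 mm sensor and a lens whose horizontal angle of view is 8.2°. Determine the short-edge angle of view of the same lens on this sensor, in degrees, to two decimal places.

From the horizontal AOV: f = 33.5 / (2·tan(4.1°)) = 33.5 / 0.14336 ≈ 233.6745 mm.
Short-edge AOV = 2·arctan(23.08 / (2 × 233.6745)) = 2·arctan(0.04938) ≈ 5.6545°.

5.65°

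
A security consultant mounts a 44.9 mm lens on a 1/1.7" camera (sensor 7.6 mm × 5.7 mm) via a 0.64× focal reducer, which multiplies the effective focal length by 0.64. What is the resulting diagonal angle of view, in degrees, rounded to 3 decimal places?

18.772°

Effective focal length f = 44.9 × 0.64 = 28.736 mm.
Sensor diagonal = √(7.6² + 5.7²) = √90.2500 ≈ 9.5000 mm.
α = 2·arctan(9.500 / (2 × 28.736)) = 2·arctan(0.16530) ≈ 18.7720°.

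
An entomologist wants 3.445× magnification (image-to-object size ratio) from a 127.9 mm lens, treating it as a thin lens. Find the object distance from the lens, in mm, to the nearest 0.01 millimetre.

With m = dᵢ/dₒ and 1/f = 1/dₒ + 1/dᵢ, substituting dᵢ = m·dₒ gives 1/f = (1 + 1/m)/dₒ, hence dₒ = f·(1 + 1/m).
dₒ = 127.9 × (1 + 1/3.445) = 127.9 × 1.29028 ≈ 165.026 mm.

165.03 mm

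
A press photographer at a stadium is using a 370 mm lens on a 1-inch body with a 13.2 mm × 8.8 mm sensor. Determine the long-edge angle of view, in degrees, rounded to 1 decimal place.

Angle of view α = 2·arctan(w/2f) with w = 13.2 mm and f = 370 mm.
w/2f = 0.01784; arctan(0.01784) ≈ 1.0219°, so α ≈ 2.0438°.

2.0°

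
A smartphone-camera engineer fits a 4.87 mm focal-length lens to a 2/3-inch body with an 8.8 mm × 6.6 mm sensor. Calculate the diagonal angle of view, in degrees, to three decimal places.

Sensor diagonal = √(8.8² + 6.6²) = √121.0000 ≈ 11.0000 mm.
Angle of view α = 2·arctan(d/2f) with d = 11.0000 mm and f = 4.87 mm.
d/2f = 1.12936; arctan(1.12936) ≈ 48.4766°, so α ≈ 96.9531°.

96.953°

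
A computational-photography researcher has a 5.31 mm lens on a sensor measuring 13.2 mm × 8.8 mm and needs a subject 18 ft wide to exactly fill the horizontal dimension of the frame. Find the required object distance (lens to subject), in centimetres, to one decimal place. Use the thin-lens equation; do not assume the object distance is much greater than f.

221.2 cm

W: 18 ft × 304.8 mm/ft = 5486.40 mm.
Magnification m = w/W = dᵢ/dₒ; combined with 1/f = 1/dₒ + 1/dᵢ this gives dₒ = f·(1 + W/w).
dₒ = 5.31 mm × (1 + 5486.4/13.2) = 5.31 × 416.6364 ≈ 2212.339 mm = 221.234 cm.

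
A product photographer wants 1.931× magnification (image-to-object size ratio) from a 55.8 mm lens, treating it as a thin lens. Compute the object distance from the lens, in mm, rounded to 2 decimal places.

With m = dᵢ/dₒ and 1/f = 1/dₒ + 1/dᵢ, substituting dᵢ = m·dₒ gives 1/f = (1 + 1/m)/dₒ, hence dₒ = f·(1 + 1/m).
dₒ = 55.8 × (1 + 1/1.931) = 55.8 × 1.51787 ≈ 84.697 mm.

84.70 mm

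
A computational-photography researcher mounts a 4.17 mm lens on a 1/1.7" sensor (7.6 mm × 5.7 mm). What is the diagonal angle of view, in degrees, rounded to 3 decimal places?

Sensor diagonal = √(7.6² + 5.7²) = √90.2500 ≈ 9.5000 mm.
Angle of view α = 2·arctan(d/2f) with d = 9.5000 mm and f = 4.17 mm.
d/2f = 1.13909; arctan(1.13909) ≈ 48.7203°, so α ≈ 97.4405°.

97.441°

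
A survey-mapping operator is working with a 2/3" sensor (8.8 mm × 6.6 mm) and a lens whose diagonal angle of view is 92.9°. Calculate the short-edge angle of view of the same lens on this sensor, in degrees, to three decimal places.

Sensor diagonal = √(8.8² + 6.6²) = √121.0000 ≈ 11.0000 mm.
From the diagonal AOV: f = 11.0000 / (2·tan(46.45°)) = 11.0000 / 2.10388 ≈ 5.2284 mm.
Short-edge AOV = 2·arctan(6.6 / (2 × 5.2284)) = 2·arctan(0.63116) ≈ 64.5173°.

64.517°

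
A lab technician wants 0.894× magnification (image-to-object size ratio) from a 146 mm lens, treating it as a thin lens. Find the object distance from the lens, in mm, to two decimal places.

309.31 mm

With m = dᵢ/dₒ and 1/f = 1/dₒ + 1/dᵢ, substituting dᵢ = m·dₒ gives 1/f = (1 + 1/m)/dₒ, hence dₒ = f·(1 + 1/m).
dₒ = 146 × (1 + 1/0.894) = 146 × 2.11857 ≈ 309.311 mm.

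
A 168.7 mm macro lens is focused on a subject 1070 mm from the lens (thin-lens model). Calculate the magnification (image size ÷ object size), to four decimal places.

Thin lens: 1/f = 1/dₒ + 1/dᵢ → 1/dᵢ = 1/168.7 − 1/1070 = 0.0049931 mm⁻¹, so dᵢ ≈ 200.2763 mm.
Magnification m = dᵢ/dₒ = 200.2763/1070 ≈ 0.18717.

0.1872×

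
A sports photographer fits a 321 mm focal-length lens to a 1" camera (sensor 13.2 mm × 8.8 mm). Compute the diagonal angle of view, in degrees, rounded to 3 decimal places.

2.831°

Sensor diagonal = √(13.2² + 8.8²) = √251.6800 ≈ 15.8644 mm.
Angle of view α = 2·arctan(d/2f) with d = 15.8644 mm and f = 321 mm.
d/2f = 0.02471; arctan(0.02471) ≈ 1.4155°, so α ≈ 2.8311°.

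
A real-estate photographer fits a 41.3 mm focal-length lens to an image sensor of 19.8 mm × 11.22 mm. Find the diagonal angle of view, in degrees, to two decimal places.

Sensor diagonal = √(19.8² + 11.22²) = √517.9284 ≈ 22.7580 mm.
Angle of view α = 2·arctan(d/2f) with d = 22.7580 mm and f = 41.3 mm.
d/2f = 0.27552; arctan(0.27552) ≈ 15.4040°, so α ≈ 30.8080°.

30.81°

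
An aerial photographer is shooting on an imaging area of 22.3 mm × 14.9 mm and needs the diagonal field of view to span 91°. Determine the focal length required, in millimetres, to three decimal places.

Sensor diagonal = √(22.3² + 14.9²) = √719.3000 ≈ 26.8198 mm.
From α = 2·arctan(d/2f) we get f = d / (2·tan(α/2)).
With d = 26.8198 mm and α/2 = 45.5°, tan(α/2) ≈ 1.01761, so f ≈ 26.8198 / 2.03521 ≈ 13.1779 mm.

13.178 mm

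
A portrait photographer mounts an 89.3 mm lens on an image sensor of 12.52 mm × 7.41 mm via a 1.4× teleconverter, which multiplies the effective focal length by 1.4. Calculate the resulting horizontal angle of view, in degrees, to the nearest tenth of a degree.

5.7°

Effective focal length f = 89.3 × 1.4 = 125.02 mm.
α = 2·arctan(12.52 / (2 × 125.02)) = 2·arctan(0.05007) ≈ 5.7330°.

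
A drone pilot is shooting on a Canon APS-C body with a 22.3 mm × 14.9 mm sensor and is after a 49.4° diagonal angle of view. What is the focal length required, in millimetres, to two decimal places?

Sensor diagonal = √(22.3² + 14.9²) = √719.3000 ≈ 26.8198 mm.
From α = 2·arctan(d/2f) we get f = d / (2·tan(α/2)).
With d = 26.8198 mm and α/2 = 24.7°, tan(α/2) ≈ 0.45995, so f ≈ 26.8198 / 0.91990 ≈ 29.1552 mm.

29.16 mm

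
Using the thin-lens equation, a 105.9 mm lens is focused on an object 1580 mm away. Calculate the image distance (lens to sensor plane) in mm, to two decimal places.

113.51 mm

1/dᵢ = 1/f − 1/dₒ = 1/105.9 − 1/1580 = 0.0088100 mm⁻¹.
dᵢ = 1/0.0088100 ≈ 113.5079 mm.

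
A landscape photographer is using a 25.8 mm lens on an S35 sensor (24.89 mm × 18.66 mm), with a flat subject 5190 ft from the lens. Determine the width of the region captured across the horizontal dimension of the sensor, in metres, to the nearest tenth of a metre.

1526.1 m

dₒ: 5190 ft × 304.8 mm/ft = 1581911.95 mm.
Similar triangles through the lens centre give W/dₒ = w/dᵢ; with 1/f = 1/dₒ + 1/dᵢ this gives W = w·(dₒ − f)/f.
W = 24.89 mm × (1.58191e+06 − 25.8) / 25.8 = 24.89 × 61313.4166 ≈ 1526090.940 mm = 1526.09 m.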